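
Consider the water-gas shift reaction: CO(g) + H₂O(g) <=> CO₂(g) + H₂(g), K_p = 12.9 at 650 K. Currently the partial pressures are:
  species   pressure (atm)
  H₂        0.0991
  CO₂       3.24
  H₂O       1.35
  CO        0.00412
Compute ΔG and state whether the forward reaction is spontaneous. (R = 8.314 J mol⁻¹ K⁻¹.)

ΔG = 8.10 kJ/mol; the forward reaction is non-spontaneous

Q_p = P(CO₂)·P(H₂) / (P(CO)·P(H₂O)) = (3.24)·(0.0991) / ((0.00412)·(1.35)) = 57.7
ΔG = RT ln(Q_p/K_p) = (8.314 J mol⁻¹ K⁻¹)(650 K) × ln(57.7/12.9)
   = (5.404 kJ/mol)(1.498) = 8.10 kJ/mol
ΔG > 0, so the forward reaction is non-spontaneous (proceeds in reverse).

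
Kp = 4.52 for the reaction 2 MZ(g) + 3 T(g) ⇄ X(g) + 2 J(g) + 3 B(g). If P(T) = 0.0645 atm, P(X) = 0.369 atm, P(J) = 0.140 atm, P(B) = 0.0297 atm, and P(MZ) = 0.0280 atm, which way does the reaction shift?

toward products

Qp = P(X)·P(J)²·P(B)³ / (P(MZ)²·P(T)³) = (0.369)·(0.140)²·(0.0297)³ / ((0.0280)²·(0.0645)³) = 0.901
Qp = 0.901 < Kp = 4.52, so the forward reaction proceeds.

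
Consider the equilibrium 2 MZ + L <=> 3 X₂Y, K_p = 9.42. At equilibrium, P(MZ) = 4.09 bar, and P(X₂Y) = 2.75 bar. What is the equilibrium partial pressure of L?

P(L) = 0.132 bar

At equilibrium, K_p = P(X₂Y)³ / (P(MZ)²·P(L)) = 9.42.
(2.75)³ / ((4.09)²·(P(L))) = 9.42
P(L) = 0.132 bar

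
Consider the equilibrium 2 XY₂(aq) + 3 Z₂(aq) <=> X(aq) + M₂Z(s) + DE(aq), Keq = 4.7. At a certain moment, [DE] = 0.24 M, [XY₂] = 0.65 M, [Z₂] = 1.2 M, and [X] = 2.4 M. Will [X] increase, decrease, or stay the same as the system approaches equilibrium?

(M₂Z is a pure solid — omitted from Q.)
Q = [X]·[DE] / ([XY₂]²·[Z₂]³) = (2.4)·(0.24) / ((0.65)²·(1.2)³) = 0.79
Q = 0.79 < Keq = 4.7: net forward reaction.
X is a product, so it increases.

increase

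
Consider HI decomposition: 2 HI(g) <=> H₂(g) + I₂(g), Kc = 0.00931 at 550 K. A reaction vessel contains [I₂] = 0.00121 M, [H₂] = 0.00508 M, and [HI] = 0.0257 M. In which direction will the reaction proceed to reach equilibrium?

neither direction; the system is at equilibrium

Qc = [H₂]·[I₂] / [HI]² = (0.00508)·(0.00121) / (0.0257)² = 0.00931
Qc = 0.00931 = Kc, so the system is already at equilibrium.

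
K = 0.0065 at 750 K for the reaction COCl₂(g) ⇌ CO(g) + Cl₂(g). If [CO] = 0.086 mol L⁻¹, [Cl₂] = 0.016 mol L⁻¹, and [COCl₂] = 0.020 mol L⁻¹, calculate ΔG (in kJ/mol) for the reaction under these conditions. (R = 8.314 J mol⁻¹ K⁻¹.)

ΔG = 14.7 kJ/mol

Q = [CO]·[Cl₂] / [COCl₂] = (0.086)·(0.016) / (0.020) = 0.0688
ΔG = RT ln(Q/K) = (8.314 J mol⁻¹ K⁻¹)(750 K) × ln(0.0688/0.0065)
   = (6.236 kJ/mol)(2.359) = 14.7 kJ/mol
ΔG > 0, so the forward reaction is non-spontaneous (proceeds in reverse).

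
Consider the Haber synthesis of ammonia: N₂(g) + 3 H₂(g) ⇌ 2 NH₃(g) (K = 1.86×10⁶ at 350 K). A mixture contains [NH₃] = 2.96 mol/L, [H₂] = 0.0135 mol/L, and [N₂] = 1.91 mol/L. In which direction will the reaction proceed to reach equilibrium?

Q = [NH₃]² / ([N₂]·[H₂]³) = (2.96)² / ((1.91)·(0.0135)³) = 1.86×10⁶
Q = 1.86×10⁶ = K, so the system is already at equilibrium.

neither direction; the system is at equilibrium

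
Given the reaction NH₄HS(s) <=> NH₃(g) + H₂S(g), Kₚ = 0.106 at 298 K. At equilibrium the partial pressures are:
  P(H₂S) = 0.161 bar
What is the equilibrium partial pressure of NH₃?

(NH₄HS is a pure solid — omitted from Kₚ.)
At equilibrium, Kₚ = P(NH₃)·P(H₂S) = 0.106.
(P(NH₃))·(0.161) = 0.106
P(NH₃) = 0.658 bar

P(NH₃) = 0.658 bar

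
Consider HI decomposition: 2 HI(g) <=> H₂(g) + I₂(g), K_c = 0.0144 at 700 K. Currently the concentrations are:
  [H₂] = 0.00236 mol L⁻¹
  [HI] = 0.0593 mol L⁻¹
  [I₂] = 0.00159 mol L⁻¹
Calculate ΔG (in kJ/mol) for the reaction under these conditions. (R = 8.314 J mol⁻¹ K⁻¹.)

ΔG = -15.1 kJ/mol

Q_c = [H₂]·[I₂] / [HI]² = (0.00236)·(0.00159) / (0.0593)² = 0.00107
ΔG = RT ln(Q_c/K_c) = (8.314 J mol⁻¹ K⁻¹)(700 K) × ln(0.00107/0.0144)
   = (5.820 kJ/mol)(-2.600) = -15.1 kJ/mol
ΔG < 0, so the forward reaction is spontaneous (proceeds forward).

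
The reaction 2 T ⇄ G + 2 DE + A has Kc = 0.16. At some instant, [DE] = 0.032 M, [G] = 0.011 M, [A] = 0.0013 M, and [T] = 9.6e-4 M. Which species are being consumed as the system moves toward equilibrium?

Qc = [G]·[DE]²·[A] / [T]² = (0.011)·(0.032)²·(0.0013) / (9.6e-4)² = 0.016
Qc = 0.016 < Kc = 0.16: net forward reaction.

T (reactants)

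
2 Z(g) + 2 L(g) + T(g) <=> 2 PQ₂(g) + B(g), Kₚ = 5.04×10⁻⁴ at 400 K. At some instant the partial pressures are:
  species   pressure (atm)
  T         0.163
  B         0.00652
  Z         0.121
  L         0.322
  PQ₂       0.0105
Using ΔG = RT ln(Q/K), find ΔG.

Qₚ = P(PQ₂)²·P(B) / (P(Z)²·P(L)²·P(T)) = (0.0105)²·(0.00652) / ((0.121)²·(0.322)²·(0.163)) = 0.00291
ΔG = RT ln(Qₚ/Kₚ) = (8.314 J mol⁻¹ K⁻¹)(400 K) × ln(0.00291/5.04×10⁻⁴)
   = (3.326 kJ/mol)(1.753) = 5.83 kJ/mol
ΔG > 0, so the forward reaction is non-spontaneous (proceeds in reverse).

ΔG = 5.83 kJ/mol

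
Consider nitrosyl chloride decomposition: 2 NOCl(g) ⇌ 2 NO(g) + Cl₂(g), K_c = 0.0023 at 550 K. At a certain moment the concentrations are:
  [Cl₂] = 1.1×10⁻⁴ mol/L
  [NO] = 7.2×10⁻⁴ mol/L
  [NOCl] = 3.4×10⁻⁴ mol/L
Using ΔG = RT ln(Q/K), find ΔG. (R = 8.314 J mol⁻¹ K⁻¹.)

ΔG = -7.04 kJ/mol

Q_c = [NO]²·[Cl₂] / [NOCl]² = (7.2×10⁻⁴)²·(1.1×10⁻⁴) / (3.4×10⁻⁴)² = 4.93×10⁻⁴
ΔG = RT ln(Q_c/K_c) = (8.314 J mol⁻¹ K⁻¹)(550 K) × ln(4.93×10⁻⁴/0.0023)
   = (4.573 kJ/mol)(-1.540) = -7.04 kJ/mol
ΔG < 0, so the forward reaction is spontaneous (proceeds forward).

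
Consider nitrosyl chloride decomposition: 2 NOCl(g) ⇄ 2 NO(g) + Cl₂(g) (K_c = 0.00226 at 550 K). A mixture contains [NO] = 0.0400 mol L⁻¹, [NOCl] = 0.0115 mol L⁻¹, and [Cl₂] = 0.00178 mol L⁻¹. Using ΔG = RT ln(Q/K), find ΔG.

Q_c = [NO]²·[Cl₂] / [NOCl]² = (0.0400)²·(0.00178) / (0.0115)² = 0.0215
ΔG = RT ln(Q_c/K_c) = (8.314 J mol⁻¹ K⁻¹)(550 K) × ln(0.0215/0.00226)
   = (4.573 kJ/mol)(2.253) = 10.3 kJ/mol
ΔG > 0, so the forward reaction is non-spontaneous (proceeds in reverse).

ΔG = 10.3 kJ/mol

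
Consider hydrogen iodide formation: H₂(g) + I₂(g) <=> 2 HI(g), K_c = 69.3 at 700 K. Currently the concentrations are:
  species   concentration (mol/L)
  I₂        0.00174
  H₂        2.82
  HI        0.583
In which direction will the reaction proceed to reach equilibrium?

Q_c = [HI]² / ([H₂]·[I₂]) = (0.583)² / ((2.82)·(0.00174)) = 69.3
Q_c = 69.3 = K_c, so the system is already at equilibrium.

no net change (already at equilibrium)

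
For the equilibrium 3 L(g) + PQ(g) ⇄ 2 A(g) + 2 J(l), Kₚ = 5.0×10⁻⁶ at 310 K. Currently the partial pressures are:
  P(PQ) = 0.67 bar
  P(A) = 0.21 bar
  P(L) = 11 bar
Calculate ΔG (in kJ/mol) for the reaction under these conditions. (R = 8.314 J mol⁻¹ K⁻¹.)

(J is a pure liquid — omitted from Qₚ.)
Qₚ = P(A)² / (P(L)³·P(PQ)) = (0.21)² / ((11)³·(0.67)) = 4.95×10⁻⁵
ΔG = RT ln(Qₚ/Kₚ) = (8.314 J mol⁻¹ K⁻¹)(310 K) × ln(4.95×10⁻⁵/5.0×10⁻⁶)
   = (2.577 kJ/mol)(2.293) = 5.91 kJ/mol
ΔG > 0, so the forward reaction is non-spontaneous (proceeds in reverse).

ΔG = 5.91 kJ/mol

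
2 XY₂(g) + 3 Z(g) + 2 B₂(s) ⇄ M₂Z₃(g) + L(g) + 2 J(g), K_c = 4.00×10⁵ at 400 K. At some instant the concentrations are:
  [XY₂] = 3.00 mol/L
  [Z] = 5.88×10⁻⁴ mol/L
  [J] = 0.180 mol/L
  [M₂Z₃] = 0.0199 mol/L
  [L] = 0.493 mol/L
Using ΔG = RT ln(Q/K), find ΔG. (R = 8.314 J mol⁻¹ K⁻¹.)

(B₂ is a pure solid — omitted from Q_c.)
Q_c = [M₂Z₃]·[L]·[J]² / ([XY₂]²·[Z]³) = (0.0199)·(0.493)·(0.180)² / ((3.00)²·(5.88×10⁻⁴)³) = 1.74×10⁵
ΔG = RT ln(Q_c/K_c) = (8.314 J mol⁻¹ K⁻¹)(400 K) × ln(1.74×10⁵/4.00×10⁵)
   = (3.326 kJ/mol)(-0.8324) = -2.77 kJ/mol
ΔG < 0, so the forward reaction is spontaneous (proceeds forward).

ΔG = -2.77 kJ/mol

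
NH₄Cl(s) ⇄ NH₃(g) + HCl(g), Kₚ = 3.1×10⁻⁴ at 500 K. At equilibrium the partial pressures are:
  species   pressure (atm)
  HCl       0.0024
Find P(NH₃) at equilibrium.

P(NH₃) = 0.13 atm

(NH₄Cl is a pure solid — omitted from Kₚ.)
At equilibrium, Kₚ = P(NH₃)·P(HCl) = 3.1×10⁻⁴.
(P(NH₃))·(0.0024) = 3.1×10⁻⁴
P(NH₃) = 0.129 = 0.13 atm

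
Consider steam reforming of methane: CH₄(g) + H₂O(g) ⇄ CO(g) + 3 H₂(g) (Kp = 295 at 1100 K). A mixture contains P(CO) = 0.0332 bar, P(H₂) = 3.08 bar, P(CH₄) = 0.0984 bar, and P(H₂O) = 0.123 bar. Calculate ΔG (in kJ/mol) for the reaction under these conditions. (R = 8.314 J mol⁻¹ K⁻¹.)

ΔG = -11.9 kJ/mol

Qp = P(CO)·P(H₂)³ / (P(CH₄)·P(H₂O)) = (0.0332)·(3.08)³ / ((0.0984)·(0.123)) = 80.1
ΔG = RT ln(Qp/Kp) = (8.314 J mol⁻¹ K⁻¹)(1100 K) × ln(80.1/295)
   = (9.145 kJ/mol)(-1.304) = -11.9 kJ/mol
ΔG < 0, so the forward reaction is spontaneous (proceeds forward).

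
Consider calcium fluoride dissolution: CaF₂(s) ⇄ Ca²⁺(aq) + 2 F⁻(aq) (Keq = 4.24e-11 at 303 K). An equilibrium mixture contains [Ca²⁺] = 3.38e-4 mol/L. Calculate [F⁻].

[F⁻] = 3.54e-4 mol/L

(CaF₂ is a pure solid — omitted from Keq.)
At equilibrium, Keq = [Ca²⁺]·[F⁻]² = 4.24e-11.
(3.38e-4)·([F⁻])² = 4.24e-11
[F⁻]² = 1.25e-7 ⇒ [F⁻] = 3.54e-4 mol/L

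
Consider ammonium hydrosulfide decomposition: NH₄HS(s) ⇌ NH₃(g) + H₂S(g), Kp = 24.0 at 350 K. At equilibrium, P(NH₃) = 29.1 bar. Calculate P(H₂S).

P(H₂S) = 0.825 bar

(NH₄HS is a pure solid — omitted from Kp.)
At equilibrium, Kp = P(NH₃)·P(H₂S) = 24.0.
(29.1)·(P(H₂S)) = 24.0
P(H₂S) = 0.825 bar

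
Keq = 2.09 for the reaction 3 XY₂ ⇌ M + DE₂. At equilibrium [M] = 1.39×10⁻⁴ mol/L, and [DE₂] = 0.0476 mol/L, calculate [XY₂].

[XY₂] = 0.0147 mol/L

At equilibrium, Keq = [M]·[DE₂] / [XY₂]³ = 2.09.
(1.39×10⁻⁴)·(0.0476) / ([XY₂])³ = 2.09
[XY₂]³ = 3.17×10⁻⁶ ⇒ [XY₂] = 0.0147 mol/L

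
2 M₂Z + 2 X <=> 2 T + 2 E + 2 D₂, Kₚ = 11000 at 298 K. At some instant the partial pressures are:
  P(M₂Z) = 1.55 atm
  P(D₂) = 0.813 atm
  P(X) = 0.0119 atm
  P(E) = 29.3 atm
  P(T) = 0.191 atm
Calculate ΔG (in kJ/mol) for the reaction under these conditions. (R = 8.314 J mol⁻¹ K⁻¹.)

Qₚ = P(T)²·P(E)²·P(D₂)² / (P(M₂Z)²·P(X)²) = (0.191)²·(29.3)²·(0.813)² / ((1.55)²·(0.0119)²) = 60800
ΔG = RT ln(Qₚ/Kₚ) = (8.314 J mol⁻¹ K⁻¹)(298 K) × ln(60800/11000)
   = (2.478 kJ/mol)(1.710) = 4.24 kJ/mol
ΔG > 0, so the forward reaction is non-spontaneous (proceeds in reverse).

ΔG = 4.24 kJ/mol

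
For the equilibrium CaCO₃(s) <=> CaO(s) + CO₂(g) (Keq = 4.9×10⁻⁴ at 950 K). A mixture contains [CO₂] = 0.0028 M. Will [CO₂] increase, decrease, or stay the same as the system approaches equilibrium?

decrease

(CaCO₃, CaO are pure solids — omitted from Q.)
Q = [CO₂] = 0.0028
Q = 0.0028 > Keq = 4.9×10⁻⁴: net reverse reaction.
CO₂ is a product, so it decreases.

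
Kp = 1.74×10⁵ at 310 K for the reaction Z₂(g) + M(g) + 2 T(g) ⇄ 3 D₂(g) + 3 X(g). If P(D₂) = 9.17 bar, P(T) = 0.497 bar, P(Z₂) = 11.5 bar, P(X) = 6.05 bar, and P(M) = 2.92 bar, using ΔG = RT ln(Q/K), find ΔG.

Qp = P(D₂)³·P(X)³ / (P(Z₂)·P(M)·P(T)²) = (9.17)³·(6.05)³ / ((11.5)·(2.92)·(0.497)²) = 20600
ΔG = RT ln(Qp/Kp) = (8.314 J mol⁻¹ K⁻¹)(310 K) × ln(20600/1.74×10⁵)
   = (2.577 kJ/mol)(-2.134) = -5.50 kJ/mol
ΔG < 0, so the forward reaction is spontaneous (proceeds forward).

ΔG = -5.50 kJ/mol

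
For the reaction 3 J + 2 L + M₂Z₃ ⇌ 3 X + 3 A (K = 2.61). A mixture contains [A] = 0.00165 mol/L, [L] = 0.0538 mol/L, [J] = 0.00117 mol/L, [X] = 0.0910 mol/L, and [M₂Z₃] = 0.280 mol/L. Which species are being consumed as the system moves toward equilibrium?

Q = [X]³·[A]³ / ([J]³·[L]²·[M₂Z₃]) = (0.0910)³·(0.00165)³ / ((0.00117)³·(0.0538)²·(0.280)) = 2.61
Q = 2.61 = K; the system is at equilibrium.

none (at equilibrium)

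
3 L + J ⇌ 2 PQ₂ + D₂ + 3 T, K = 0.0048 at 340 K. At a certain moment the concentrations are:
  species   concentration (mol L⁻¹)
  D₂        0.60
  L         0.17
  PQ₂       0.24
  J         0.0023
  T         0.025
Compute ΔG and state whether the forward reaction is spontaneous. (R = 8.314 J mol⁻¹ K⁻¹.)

Q = [PQ₂]²·[D₂]·[T]³ / ([L]³·[J]) = (0.24)²·(0.60)·(0.025)³ / ((0.17)³·(0.0023)) = 0.0478
ΔG = RT ln(Q/K) = (8.314 J mol⁻¹ K⁻¹)(340 K) × ln(0.0478/0.0048)
   = (2.827 kJ/mol)(2.298) = 6.50 kJ/mol
ΔG > 0, so the forward reaction is non-spontaneous (proceeds in reverse).

ΔG = 6.50 kJ/mol; the forward reaction is non-spontaneous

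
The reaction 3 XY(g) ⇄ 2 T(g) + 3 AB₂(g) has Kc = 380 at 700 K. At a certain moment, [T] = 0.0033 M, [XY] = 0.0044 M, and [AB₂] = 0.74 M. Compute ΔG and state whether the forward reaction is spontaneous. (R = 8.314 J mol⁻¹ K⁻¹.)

Qc = [T]²·[AB₂]³ / [XY]³ = (0.0033)²·(0.74)³ / (0.0044)³ = 51.8
ΔG = RT ln(Qc/Kc) = (8.314 J mol⁻¹ K⁻¹)(700 K) × ln(51.8/380)
   = (5.820 kJ/mol)(-1.993) = -11.6 kJ/mol
ΔG < 0, so the forward reaction is spontaneous (proceeds forward).

ΔG = -11.6 kJ/mol; the forward reaction is spontaneous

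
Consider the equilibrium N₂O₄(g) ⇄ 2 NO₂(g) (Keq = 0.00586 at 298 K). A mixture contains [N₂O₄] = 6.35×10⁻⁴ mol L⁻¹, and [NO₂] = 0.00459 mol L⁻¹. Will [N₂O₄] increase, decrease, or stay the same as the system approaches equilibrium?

increase

Q = [NO₂]² / [N₂O₄] = (0.00459)² / (6.35×10⁻⁴) = 0.0332
Q = 0.0332 > Keq = 0.00586: net reverse reaction.
N₂O₄ is a reactant, so it increases.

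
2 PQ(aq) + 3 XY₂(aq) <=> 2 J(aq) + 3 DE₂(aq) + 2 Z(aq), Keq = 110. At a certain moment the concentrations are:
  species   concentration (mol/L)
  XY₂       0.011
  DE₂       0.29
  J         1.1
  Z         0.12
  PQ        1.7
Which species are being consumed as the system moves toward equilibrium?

Q = [J]²·[DE₂]³·[Z]² / ([PQ]²·[XY₂]³) = (1.1)²·(0.29)³·(0.12)² / ((1.7)²·(0.011)³) = 110
Q = 110 = Keq; the system is at equilibrium.

none (at equilibrium)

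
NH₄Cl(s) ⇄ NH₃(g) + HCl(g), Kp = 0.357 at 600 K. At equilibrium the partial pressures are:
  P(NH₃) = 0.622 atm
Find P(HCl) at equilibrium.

(NH₄Cl is a pure solid — omitted from Kp.)
At equilibrium, Kp = P(NH₃)·P(HCl) = 0.357.
(0.622)·(P(HCl)) = 0.357
P(HCl) = 0.574 atm

P(HCl) = 0.574 atm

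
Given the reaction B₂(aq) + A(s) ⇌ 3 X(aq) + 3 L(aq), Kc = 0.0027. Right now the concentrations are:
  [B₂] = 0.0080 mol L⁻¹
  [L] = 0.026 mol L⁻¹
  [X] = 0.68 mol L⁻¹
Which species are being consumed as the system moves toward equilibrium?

B₂, A (reactants)

(A is a pure solid — omitted from Qc.)
Qc = [X]³·[L]³ / [B₂] = (0.68)³·(0.026)³ / (0.0080) = 6.9×10⁻⁴
Qc = 6.9×10⁻⁴ < Kc = 0.0027: net forward reaction.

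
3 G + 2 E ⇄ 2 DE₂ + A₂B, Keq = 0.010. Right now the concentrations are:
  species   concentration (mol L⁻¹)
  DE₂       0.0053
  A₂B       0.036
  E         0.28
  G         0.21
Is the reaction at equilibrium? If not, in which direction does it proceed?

toward products

Q = [DE₂]²·[A₂B] / ([G]³·[E]²) = (0.0053)²·(0.036) / ((0.21)³·(0.28)²) = 0.0014
Q = 0.0014 < Keq = 0.010, so the forward reaction proceeds.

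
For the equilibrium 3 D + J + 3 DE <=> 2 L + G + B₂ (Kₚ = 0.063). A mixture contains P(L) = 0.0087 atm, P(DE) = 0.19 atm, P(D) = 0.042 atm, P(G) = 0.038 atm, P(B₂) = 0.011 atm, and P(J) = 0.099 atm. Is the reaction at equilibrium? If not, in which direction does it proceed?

toward reactants

Qₚ = P(L)²·P(G)·P(B₂) / (P(D)³·P(J)·P(DE)³) = (0.0087)²·(0.038)·(0.011) / ((0.042)³·(0.099)·(0.19)³) = 0.63
Qₚ = 0.63 > Kₚ = 0.063, so the reverse reaction proceeds.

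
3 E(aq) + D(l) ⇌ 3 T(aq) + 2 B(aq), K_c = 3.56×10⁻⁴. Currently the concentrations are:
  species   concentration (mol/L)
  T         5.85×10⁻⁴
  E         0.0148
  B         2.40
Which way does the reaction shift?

no net change (already at equilibrium)

(D is a pure liquid — omitted from Q_c.)
Q_c = [T]³·[B]² / [E]³ = (5.85×10⁻⁴)³·(2.40)² / (0.0148)³ = 3.56×10⁻⁴
Q_c = 3.56×10⁻⁴ = K_c, so the system is already at equilibrium.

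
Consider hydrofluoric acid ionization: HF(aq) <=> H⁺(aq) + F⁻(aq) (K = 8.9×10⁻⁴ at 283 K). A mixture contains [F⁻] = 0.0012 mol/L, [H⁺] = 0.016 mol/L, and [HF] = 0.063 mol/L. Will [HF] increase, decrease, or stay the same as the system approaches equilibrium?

decrease

Q = [H⁺]·[F⁻] / [HF] = (0.016)·(0.0012) / (0.063) = 3.0×10⁻⁴
Q = 3.0×10⁻⁴ < K = 8.9×10⁻⁴: net forward reaction.
HF is a reactant, so it decreases.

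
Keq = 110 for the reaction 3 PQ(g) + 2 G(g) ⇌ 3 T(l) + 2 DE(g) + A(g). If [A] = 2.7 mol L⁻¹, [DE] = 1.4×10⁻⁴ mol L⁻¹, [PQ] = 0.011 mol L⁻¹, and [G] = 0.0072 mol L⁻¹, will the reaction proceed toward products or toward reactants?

(T is a pure liquid — omitted from Q.)
Q = [DE]²·[A] / ([PQ]³·[G]²) = (1.4×10⁻⁴)²·(2.7) / ((0.011)³·(0.0072)²) = 770
Q = 770 > Keq = 110, so the reverse reaction proceeds.

reverse (toward reactants)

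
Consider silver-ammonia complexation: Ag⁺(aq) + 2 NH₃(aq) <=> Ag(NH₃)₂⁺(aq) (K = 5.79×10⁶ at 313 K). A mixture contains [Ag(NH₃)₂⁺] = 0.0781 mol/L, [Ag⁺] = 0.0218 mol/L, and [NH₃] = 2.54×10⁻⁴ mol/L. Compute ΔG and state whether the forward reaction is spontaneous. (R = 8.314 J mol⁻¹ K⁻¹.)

ΔG = 5.88 kJ/mol; the forward reaction is non-spontaneous

Q = [Ag(NH₃)₂⁺] / ([Ag⁺]·[NH₃]²) = (0.0781) / ((0.0218)·(2.54×10⁻⁴)²) = 5.55×10⁷
ΔG = RT ln(Q/K) = (8.314 J mol⁻¹ K⁻¹)(313 K) × ln(5.55×10⁷/5.79×10⁶)
   = (2.602 kJ/mol)(2.260) = 5.88 kJ/mol
ΔG > 0, so the forward reaction is non-spontaneous (proceeds in reverse).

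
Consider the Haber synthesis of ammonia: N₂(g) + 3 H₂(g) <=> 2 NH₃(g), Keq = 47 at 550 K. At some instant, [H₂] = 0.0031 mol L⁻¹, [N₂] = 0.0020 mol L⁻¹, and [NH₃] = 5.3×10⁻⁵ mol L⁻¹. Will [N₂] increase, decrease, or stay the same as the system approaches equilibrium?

Q = [NH₃]² / ([N₂]·[H₂]³) = (5.3×10⁻⁵)² / ((0.0020)·(0.0031)³) = 47
Q = 47 = Keq; the system is at equilibrium.

stay the same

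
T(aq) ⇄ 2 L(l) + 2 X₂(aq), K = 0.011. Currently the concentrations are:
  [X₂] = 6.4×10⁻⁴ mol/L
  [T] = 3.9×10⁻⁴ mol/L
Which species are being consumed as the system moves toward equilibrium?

(L is a pure liquid — omitted from Q.)
Q = [X₂]² / [T] = (6.4×10⁻⁴)² / (3.9×10⁻⁴) = 0.0011
Q = 0.0011 < K = 0.011: net forward reaction.

T (reactants)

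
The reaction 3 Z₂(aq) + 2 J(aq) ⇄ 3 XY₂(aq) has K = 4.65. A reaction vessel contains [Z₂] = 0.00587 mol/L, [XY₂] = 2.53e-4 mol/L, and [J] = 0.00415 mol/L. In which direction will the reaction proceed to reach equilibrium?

Q = [XY₂]³ / ([Z₂]³·[J]²) = (2.53e-4)³ / ((0.00587)³·(0.00415)²) = 4.65
Q = 4.65 = K, so the system is already at equilibrium.

no net change (already at equilibrium)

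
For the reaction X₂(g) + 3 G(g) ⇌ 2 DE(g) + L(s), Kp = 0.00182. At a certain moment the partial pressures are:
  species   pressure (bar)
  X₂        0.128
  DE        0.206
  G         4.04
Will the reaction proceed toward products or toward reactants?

(L is a pure solid — omitted from Qp.)
Qp = P(DE)² / (P(X₂)·P(G)³) = (0.206)² / ((0.128)·(4.04)³) = 0.00503
Qp = 0.00503 > Kp = 0.00182, so the reverse reaction proceeds.

toward reactants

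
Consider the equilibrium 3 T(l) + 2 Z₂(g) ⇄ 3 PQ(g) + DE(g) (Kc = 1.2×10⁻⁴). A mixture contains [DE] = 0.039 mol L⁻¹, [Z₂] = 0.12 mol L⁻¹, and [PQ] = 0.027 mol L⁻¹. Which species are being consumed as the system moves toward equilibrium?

T, Z₂ (reactants)

(T is a pure liquid — omitted from Qc.)
Qc = [PQ]³·[DE] / [Z₂]² = (0.027)³·(0.039) / (0.12)² = 5.3×10⁻⁵
Qc = 5.3×10⁻⁵ < Kc = 1.2×10⁻⁴: net forward reaction.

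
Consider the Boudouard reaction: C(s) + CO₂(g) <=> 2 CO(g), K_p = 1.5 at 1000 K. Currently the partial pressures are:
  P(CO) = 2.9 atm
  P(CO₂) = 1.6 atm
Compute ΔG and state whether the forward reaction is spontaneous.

(C is a pure solid — omitted from Q_p.)
Q_p = P(CO)² / P(CO₂) = (2.9)² / (1.6) = 5.26
ΔG = RT ln(Q_p/K_p) = (8.314 J mol⁻¹ K⁻¹)(1000 K) × ln(5.26/1.5)
   = (8.314 kJ/mol)(1.255) = 10.4 kJ/mol
ΔG > 0, so the forward reaction is non-spontaneous (proceeds in reverse).

ΔG = 10.4 kJ/mol; the forward reaction is non-spontaneous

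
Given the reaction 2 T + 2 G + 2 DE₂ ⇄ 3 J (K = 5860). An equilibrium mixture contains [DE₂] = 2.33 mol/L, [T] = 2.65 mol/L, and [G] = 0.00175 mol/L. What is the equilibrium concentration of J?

At equilibrium, K = [J]³ / ([T]²·[G]²·[DE₂]²) = 5860.
([J])³ / ((2.65)²·(0.00175)²·(2.33)²) = 5860
[J]³ = 0.684 ⇒ [J] = 0.881 mol/L

[J] = 0.881 mol/L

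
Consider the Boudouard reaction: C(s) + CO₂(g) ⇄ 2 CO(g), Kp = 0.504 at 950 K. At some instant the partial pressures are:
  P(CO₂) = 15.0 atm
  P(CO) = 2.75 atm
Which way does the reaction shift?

at equilibrium

(C is a pure solid — omitted from Qp.)
Qp = P(CO)² / P(CO₂) = (2.75)² / (15.0) = 0.504
Qp = 0.504 = Kp, so the system is already at equilibrium.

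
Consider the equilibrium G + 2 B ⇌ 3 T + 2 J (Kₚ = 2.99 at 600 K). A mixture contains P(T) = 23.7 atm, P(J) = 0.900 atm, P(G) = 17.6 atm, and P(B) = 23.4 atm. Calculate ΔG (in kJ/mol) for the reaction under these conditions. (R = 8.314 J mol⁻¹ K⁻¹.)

ΔG = -4.90 kJ/mol

Qₚ = P(T)³·P(J)² / (P(G)·P(B)²) = (23.7)³·(0.900)² / ((17.6)·(23.4)²) = 1.12
ΔG = RT ln(Qₚ/Kₚ) = (8.314 J mol⁻¹ K⁻¹)(600 K) × ln(1.12/2.99)
   = (4.988 kJ/mol)(-0.9819) = -4.90 kJ/mol
ΔG < 0, so the forward reaction is spontaneous (proceeds forward).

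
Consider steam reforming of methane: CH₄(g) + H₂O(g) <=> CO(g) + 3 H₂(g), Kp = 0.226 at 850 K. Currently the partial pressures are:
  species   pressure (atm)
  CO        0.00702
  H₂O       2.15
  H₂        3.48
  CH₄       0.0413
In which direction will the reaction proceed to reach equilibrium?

Qp = P(CO)·P(H₂)³ / (P(CH₄)·P(H₂O)) = (0.00702)·(3.48)³ / ((0.0413)·(2.15)) = 3.33
Qp = 3.33 > Kp = 0.226, so the reverse reaction proceeds.

to the left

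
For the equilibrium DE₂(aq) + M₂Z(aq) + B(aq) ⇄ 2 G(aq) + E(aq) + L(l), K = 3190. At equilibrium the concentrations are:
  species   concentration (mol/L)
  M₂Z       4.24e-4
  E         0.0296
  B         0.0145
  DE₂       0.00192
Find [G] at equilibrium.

(L is a pure liquid — omitted from K.)
At equilibrium, K = [G]²·[E] / ([DE₂]·[M₂Z]·[B]) = 3190.
([G])²·(0.0296) / ((0.00192)·(4.24e-4)·(0.0145)) = 3190
[G]² = 0.00127 ⇒ [G] = 0.0357 mol/L

[G] = 0.0357 mol/L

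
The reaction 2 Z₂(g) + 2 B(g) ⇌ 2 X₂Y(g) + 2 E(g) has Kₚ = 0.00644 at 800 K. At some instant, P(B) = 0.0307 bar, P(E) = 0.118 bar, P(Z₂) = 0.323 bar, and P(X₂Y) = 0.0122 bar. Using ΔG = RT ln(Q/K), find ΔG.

ΔG = 7.89 kJ/mol

Qₚ = P(X₂Y)²·P(E)² / (P(Z₂)²·P(B)²) = (0.0122)²·(0.118)² / ((0.323)²·(0.0307)²) = 0.0211
ΔG = RT ln(Qₚ/Kₚ) = (8.314 J mol⁻¹ K⁻¹)(800 K) × ln(0.0211/0.00644)
   = (6.651 kJ/mol)(1.187) = 7.89 kJ/mol
ΔG > 0, so the forward reaction is non-spontaneous (proceeds in reverse).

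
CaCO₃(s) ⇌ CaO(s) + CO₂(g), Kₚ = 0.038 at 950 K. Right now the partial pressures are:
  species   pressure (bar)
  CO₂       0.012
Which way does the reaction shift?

forward (toward products)

(CaCO₃, CaO are pure solids — omitted from Qₚ.)
Qₚ = P(CO₂) = 0.012
Qₚ = 0.012 < Kₚ = 0.038, so the forward reaction proceeds.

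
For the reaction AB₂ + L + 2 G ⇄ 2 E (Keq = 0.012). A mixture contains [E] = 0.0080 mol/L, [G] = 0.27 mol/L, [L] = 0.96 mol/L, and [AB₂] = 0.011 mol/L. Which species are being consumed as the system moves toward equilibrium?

Q = [E]² / ([AB₂]·[L]·[G]²) = (0.0080)² / ((0.011)·(0.96)·(0.27)²) = 0.083
Q = 0.083 > Keq = 0.012: net reverse reaction.

E (products)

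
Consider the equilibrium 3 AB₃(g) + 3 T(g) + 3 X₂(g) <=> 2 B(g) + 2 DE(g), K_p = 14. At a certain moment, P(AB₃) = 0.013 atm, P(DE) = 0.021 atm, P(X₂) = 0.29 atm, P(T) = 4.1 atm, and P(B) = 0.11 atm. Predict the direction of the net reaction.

Q_p = P(B)²·P(DE)² / (P(AB₃)³·P(T)³·P(X₂)³) = (0.11)²·(0.021)² / ((0.013)³·(4.1)³·(0.29)³) = 1.4
Q_p = 1.4 < K_p = 14, so the forward reaction proceeds.

to the right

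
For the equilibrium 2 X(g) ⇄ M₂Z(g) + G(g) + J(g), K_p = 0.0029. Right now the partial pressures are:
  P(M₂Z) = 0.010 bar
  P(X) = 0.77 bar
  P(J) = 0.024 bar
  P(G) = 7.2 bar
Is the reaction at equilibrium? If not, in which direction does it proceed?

Q_p = P(M₂Z)·P(G)·P(J) / P(X)² = (0.010)·(7.2)·(0.024) / (0.77)² = 0.0029
Q_p = 0.0029 = K_p, so the system is already at equilibrium.

at equilibrium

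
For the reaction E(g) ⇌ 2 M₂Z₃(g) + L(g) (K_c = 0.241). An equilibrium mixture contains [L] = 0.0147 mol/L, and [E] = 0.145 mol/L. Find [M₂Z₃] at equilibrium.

[M₂Z₃] = 1.54 mol/L

At equilibrium, K_c = [M₂Z₃]²·[L] / [E] = 0.241.
([M₂Z₃])²·(0.0147) / (0.145) = 0.241
[M₂Z₃]² = 2.38 ⇒ [M₂Z₃] = 1.54 mol/L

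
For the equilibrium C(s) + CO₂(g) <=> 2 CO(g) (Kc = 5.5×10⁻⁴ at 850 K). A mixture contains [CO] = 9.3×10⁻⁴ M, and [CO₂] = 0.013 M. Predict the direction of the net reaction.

forward (toward products)

(C is a pure solid — omitted from Qc.)
Qc = [CO]² / [CO₂] = (9.3×10⁻⁴)² / (0.013) = 6.7×10⁻⁵
Qc = 6.7×10⁻⁵ < Kc = 5.5×10⁻⁴, so the forward reaction proceeds.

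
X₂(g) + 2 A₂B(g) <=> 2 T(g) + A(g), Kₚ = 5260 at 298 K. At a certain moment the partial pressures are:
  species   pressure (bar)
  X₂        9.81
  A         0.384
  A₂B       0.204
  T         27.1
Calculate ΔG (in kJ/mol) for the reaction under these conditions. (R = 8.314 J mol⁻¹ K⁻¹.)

ΔG = -5.03 kJ/mol

Qₚ = P(T)²·P(A) / (P(X₂)·P(A₂B)²) = (27.1)²·(0.384) / ((9.81)·(0.204)²) = 691
ΔG = RT ln(Qₚ/Kₚ) = (8.314 J mol⁻¹ K⁻¹)(298 K) × ln(691/5260)
   = (2.478 kJ/mol)(-2.030) = -5.03 kJ/mol
ΔG < 0, so the forward reaction is spontaneous (proceeds forward).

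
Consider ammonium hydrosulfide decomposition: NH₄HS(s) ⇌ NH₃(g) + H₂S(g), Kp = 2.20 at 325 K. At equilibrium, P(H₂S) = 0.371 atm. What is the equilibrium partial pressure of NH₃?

(NH₄HS is a pure solid — omitted from Kp.)
At equilibrium, Kp = P(NH₃)·P(H₂S) = 2.20.
(P(NH₃))·(0.371) = 2.20
P(NH₃) = 5.93 atm

P(NH₃) = 5.93 atm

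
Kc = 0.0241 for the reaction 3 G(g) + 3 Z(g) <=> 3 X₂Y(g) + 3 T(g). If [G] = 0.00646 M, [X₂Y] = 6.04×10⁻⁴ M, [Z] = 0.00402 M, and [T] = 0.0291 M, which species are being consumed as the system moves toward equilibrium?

X₂Y, T (products)

Qc = [X₂Y]³·[T]³ / ([G]³·[Z]³) = (6.04×10⁻⁴)³·(0.0291)³ / ((0.00646)³·(0.00402)³) = 0.310
Qc = 0.310 > Kc = 0.0241: net reverse reaction.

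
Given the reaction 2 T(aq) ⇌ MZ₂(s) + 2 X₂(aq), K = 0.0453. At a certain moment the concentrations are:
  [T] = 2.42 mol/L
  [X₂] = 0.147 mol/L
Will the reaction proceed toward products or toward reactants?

(MZ₂ is a pure solid — omitted from Q.)
Q = [X₂]² / [T]² = (0.147)² / (2.42)² = 0.00369
Q = 0.00369 < K = 0.0453, so the forward reaction proceeds.

toward products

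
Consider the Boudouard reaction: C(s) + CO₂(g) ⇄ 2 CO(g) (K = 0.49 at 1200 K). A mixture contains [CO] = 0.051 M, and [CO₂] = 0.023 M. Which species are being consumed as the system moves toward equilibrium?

(C is a pure solid — omitted from Q.)
Q = [CO]² / [CO₂] = (0.051)² / (0.023) = 0.11
Q = 0.11 < K = 0.49: net forward reaction.

C, CO₂ (reactants)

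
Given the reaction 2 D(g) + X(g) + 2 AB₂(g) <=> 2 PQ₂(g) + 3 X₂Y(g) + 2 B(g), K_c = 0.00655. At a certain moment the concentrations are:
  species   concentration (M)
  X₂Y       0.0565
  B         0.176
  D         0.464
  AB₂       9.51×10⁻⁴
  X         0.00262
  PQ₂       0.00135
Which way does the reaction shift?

Q_c = [PQ₂]²·[X₂Y]³·[B]² / ([D]²·[X]·[AB₂]²) = (0.00135)²·(0.0565)³·(0.176)² / ((0.464)²·(0.00262)·(9.51×10⁻⁴)²) = 0.0200
Q_c = 0.0200 > K_c = 0.00655, so the reverse reaction proceeds.

in the reverse direction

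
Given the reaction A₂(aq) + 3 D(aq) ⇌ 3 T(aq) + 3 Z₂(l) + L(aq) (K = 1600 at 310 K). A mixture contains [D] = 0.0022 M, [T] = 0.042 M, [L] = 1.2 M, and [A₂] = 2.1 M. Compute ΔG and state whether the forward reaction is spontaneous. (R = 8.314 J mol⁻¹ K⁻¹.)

ΔG = 2.35 kJ/mol; the forward reaction is non-spontaneous

(Z₂ is a pure liquid — omitted from Q.)
Q = [T]³·[L] / ([A₂]·[D]³) = (0.042)³·(1.2) / ((2.1)·(0.0022)³) = 3980
ΔG = RT ln(Q/K) = (8.314 J mol⁻¹ K⁻¹)(310 K) × ln(3980/1600)
   = (2.577 kJ/mol)(0.9113) = 2.35 kJ/mol
ΔG > 0, so the forward reaction is non-spontaneous (proceeds in reverse).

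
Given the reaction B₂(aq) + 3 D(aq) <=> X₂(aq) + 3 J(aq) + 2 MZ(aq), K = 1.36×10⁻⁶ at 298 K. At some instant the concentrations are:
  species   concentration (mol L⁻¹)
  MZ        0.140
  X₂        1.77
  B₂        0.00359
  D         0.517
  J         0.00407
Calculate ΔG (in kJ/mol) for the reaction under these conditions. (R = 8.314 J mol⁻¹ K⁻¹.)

Q = [X₂]·[J]³·[MZ]² / ([B₂]·[D]³) = (1.77)·(0.00407)³·(0.140)² / ((0.00359)·(0.517)³) = 4.71×10⁻⁶
ΔG = RT ln(Q/K) = (8.314 J mol⁻¹ K⁻¹)(298 K) × ln(4.71×10⁻⁶/1.36×10⁻⁶)
   = (2.478 kJ/mol)(1.242) = 3.08 kJ/mol
ΔG > 0, so the forward reaction is non-spontaneous (proceeds in reverse).

ΔG = 3.08 kJ/mol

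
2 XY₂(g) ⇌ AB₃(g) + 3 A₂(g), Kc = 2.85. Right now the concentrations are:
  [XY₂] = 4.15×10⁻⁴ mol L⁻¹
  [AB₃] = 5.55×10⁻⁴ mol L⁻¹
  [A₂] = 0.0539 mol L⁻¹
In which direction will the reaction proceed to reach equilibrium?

Qc = [AB₃]·[A₂]³ / [XY₂]² = (5.55×10⁻⁴)·(0.0539)³ / (4.15×10⁻⁴)² = 0.505
Qc = 0.505 < Kc = 2.85, so the forward reaction proceeds.

forward (toward products)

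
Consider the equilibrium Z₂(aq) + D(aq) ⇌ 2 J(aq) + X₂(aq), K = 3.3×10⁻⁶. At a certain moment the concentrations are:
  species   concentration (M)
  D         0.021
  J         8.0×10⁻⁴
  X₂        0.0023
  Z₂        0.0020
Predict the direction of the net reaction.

Q = [J]²·[X₂] / ([Z₂]·[D]) = (8.0×10⁻⁴)²·(0.0023) / ((0.0020)·(0.021)) = 3.5×10⁻⁵
Q = 3.5×10⁻⁵ > K = 3.3×10⁻⁶, so the reverse reaction proceeds.

reverse (toward reactants)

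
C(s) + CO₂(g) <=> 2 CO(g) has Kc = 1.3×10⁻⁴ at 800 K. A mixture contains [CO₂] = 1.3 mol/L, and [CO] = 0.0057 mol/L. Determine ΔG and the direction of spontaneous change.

ΔG = -11.0 kJ/mol; the forward reaction is spontaneous

(C is a pure solid — omitted from Qc.)
Qc = [CO]² / [CO₂] = (0.0057)² / (1.3) = 2.50×10⁻⁵
ΔG = RT ln(Qc/Kc) = (8.314 J mol⁻¹ K⁻¹)(800 K) × ln(2.50×10⁻⁵/1.3×10⁻⁴)
   = (6.651 kJ/mol)(-1.649) = -11.0 kJ/mol
ΔG < 0, so the forward reaction is spontaneous (proceeds forward).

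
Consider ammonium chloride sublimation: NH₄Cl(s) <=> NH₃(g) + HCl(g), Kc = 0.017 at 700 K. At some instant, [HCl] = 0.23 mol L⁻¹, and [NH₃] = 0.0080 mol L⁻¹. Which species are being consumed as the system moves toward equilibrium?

NH₄Cl (reactants)

(NH₄Cl is a pure solid — omitted from Qc.)
Qc = [NH₃]·[HCl] = (0.0080)·(0.23) = 0.0018
Qc = 0.0018 < Kc = 0.017: net forward reaction.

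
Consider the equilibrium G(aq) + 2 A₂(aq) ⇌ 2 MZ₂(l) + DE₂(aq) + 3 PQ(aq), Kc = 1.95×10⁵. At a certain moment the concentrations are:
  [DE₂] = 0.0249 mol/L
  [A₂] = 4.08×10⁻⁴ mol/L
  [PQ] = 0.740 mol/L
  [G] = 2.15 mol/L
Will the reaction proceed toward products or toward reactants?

(MZ₂ is a pure liquid — omitted from Qc.)
Qc = [DE₂]·[PQ]³ / ([G]·[A₂]²) = (0.0249)·(0.740)³ / ((2.15)·(4.08×10⁻⁴)²) = 28200
Qc = 28200 < Kc = 1.95×10⁵, so the forward reaction proceeds.

toward products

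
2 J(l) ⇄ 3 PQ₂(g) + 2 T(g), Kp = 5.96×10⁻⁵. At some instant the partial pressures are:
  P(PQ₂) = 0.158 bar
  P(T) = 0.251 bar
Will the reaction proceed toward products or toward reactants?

(J is a pure liquid — omitted from Qp.)
Qp = P(PQ₂)³·P(T)² = (0.158)³·(0.251)² = 2.48×10⁻⁴
Qp = 2.48×10⁻⁴ > Kp = 5.96×10⁻⁵, so the reverse reaction proceeds.

in the reverse direction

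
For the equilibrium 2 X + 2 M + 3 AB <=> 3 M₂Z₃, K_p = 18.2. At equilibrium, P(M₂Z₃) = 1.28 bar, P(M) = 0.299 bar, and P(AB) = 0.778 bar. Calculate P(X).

P(X) = 1.65 bar

At equilibrium, K_p = P(M₂Z₃)³ / (P(X)²·P(M)²·P(AB)³) = 18.2.
(1.28)³ / ((P(X))²·(0.299)²·(0.778)³) = 18.2
P(X)² = 2.74 ⇒ P(X) = 1.65 bar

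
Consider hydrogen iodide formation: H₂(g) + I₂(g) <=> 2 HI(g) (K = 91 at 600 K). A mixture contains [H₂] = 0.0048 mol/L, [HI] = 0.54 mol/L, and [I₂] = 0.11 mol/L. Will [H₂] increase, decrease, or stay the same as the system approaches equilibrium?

Q = [HI]² / ([H₂]·[I₂]) = (0.54)² / ((0.0048)·(0.11)) = 550
Q = 550 > K = 91: net reverse reaction.
H₂ is a reactant, so it increases.

increase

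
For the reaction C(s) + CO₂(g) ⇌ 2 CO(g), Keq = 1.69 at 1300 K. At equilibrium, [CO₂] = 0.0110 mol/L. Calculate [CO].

[CO] = 0.136 mol/L

(C is a pure solid — omitted from Keq.)
At equilibrium, Keq = [CO]² / [CO₂] = 1.69.
([CO])² / (0.0110) = 1.69
[CO]² = 0.0186 ⇒ [CO] = 0.136 mol/L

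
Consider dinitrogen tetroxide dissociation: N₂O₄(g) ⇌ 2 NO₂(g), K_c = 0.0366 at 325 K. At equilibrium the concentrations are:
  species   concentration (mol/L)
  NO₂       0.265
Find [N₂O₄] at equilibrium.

[N₂O₄] = 1.92 mol/L

At equilibrium, K_c = [NO₂]² / [N₂O₄] = 0.0366.
(0.265)² / ([N₂O₄]) = 0.0366
[N₂O₄] = 1.92 mol/L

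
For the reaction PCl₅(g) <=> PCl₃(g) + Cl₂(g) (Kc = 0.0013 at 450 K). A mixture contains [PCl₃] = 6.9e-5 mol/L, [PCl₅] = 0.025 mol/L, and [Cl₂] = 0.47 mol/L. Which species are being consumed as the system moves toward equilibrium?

Qc = [PCl₃]·[Cl₂] / [PCl₅] = (6.9e-5)·(0.47) / (0.025) = 0.0013
Qc = 0.0013 = Kc; the system is at equilibrium.

none (at equilibrium)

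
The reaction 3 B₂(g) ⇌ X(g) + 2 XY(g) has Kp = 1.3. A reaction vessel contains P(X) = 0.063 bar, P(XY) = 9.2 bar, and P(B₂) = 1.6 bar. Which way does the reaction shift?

Qp = P(X)·P(XY)² / P(B₂)³ = (0.063)·(9.2)² / (1.6)³ = 1.3
Qp = 1.3 = Kp, so the system is already at equilibrium.

no net change (already at equilibrium)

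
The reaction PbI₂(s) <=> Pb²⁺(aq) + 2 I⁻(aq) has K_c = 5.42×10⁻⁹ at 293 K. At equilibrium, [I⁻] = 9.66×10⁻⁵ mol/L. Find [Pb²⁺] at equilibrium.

[Pb²⁺] = 0.581 mol/L

(PbI₂ is a pure solid — omitted from K_c.)
At equilibrium, K_c = [Pb²⁺]·[I⁻]² = 5.42×10⁻⁹.
([Pb²⁺])·(9.66×10⁻⁵)² = 5.42×10⁻⁹
[Pb²⁺] = 0.581 mol/L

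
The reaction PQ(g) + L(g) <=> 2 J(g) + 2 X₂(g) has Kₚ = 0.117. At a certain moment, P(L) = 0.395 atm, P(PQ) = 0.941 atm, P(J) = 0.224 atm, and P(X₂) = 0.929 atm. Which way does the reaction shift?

Qₚ = P(J)²·P(X₂)² / (P(PQ)·P(L)) = (0.224)²·(0.929)² / ((0.941)·(0.395)) = 0.117
Qₚ = 0.117 = Kₚ, so the system is already at equilibrium.

at equilibrium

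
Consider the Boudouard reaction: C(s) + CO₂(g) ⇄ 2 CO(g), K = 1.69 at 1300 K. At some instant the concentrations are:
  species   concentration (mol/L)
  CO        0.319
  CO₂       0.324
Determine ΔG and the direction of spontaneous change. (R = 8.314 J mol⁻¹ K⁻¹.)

(C is a pure solid — omitted from Q.)
Q = [CO]² / [CO₂] = (0.319)² / (0.324) = 0.314
ΔG = RT ln(Q/K) = (8.314 J mol⁻¹ K⁻¹)(1300 K) × ln(0.314/1.69)
   = (10.81 kJ/mol)(-1.683) = -18.2 kJ/mol
ΔG < 0, so the forward reaction is spontaneous (proceeds forward).

ΔG = -18.2 kJ/mol; the forward reaction is spontaneous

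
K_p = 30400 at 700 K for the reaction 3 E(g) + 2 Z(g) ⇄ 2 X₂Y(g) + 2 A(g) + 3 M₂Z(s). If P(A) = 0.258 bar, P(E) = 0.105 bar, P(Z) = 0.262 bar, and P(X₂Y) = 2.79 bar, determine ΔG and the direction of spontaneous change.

(M₂Z is a pure solid — omitted from Q_p.)
Q_p = P(X₂Y)²·P(A)² / (P(E)³·P(Z)²) = (2.79)²·(0.258)² / ((0.105)³·(0.262)²) = 6520
ΔG = RT ln(Q_p/K_p) = (8.314 J mol⁻¹ K⁻¹)(700 K) × ln(6520/30400)
   = (5.820 kJ/mol)(-1.540) = -8.96 kJ/mol
ΔG < 0, so the forward reaction is spontaneous (proceeds forward).

ΔG = -8.96 kJ/mol; the forward reaction is spontaneous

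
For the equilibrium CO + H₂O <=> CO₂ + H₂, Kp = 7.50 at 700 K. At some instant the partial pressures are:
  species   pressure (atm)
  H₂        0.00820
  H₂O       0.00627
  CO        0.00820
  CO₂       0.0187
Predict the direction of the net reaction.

Qp = P(CO₂)·P(H₂) / (P(CO)·P(H₂O)) = (0.0187)·(0.00820) / ((0.00820)·(0.00627)) = 2.98
Qp = 2.98 < Kp = 7.50, so the forward reaction proceeds.

forward (toward products)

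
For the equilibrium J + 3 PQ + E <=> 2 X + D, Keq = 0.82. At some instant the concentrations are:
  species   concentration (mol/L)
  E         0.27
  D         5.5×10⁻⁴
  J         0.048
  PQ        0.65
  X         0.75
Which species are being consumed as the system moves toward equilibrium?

Q = [X]²·[D] / ([J]·[PQ]³·[E]) = (0.75)²·(5.5×10⁻⁴) / ((0.048)·(0.65)³·(0.27)) = 0.087
Q = 0.087 < Keq = 0.82: net forward reaction.

J, PQ, E (reactants)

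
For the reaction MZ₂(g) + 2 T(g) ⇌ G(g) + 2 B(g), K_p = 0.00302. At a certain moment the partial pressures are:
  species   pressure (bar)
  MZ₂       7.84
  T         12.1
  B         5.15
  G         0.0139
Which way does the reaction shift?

Q_p = P(G)·P(B)² / (P(MZ₂)·P(T)²) = (0.0139)·(5.15)² / ((7.84)·(12.1)²) = 3.21e-4
Q_p = 3.21e-4 < K_p = 0.00302, so the forward reaction proceeds.

forward (toward products)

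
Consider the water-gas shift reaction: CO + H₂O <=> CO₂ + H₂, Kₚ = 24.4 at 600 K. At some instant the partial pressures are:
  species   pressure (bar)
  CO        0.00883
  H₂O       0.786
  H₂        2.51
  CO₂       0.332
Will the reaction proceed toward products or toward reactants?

Qₚ = P(CO₂)·P(H₂) / (P(CO)·P(H₂O)) = (0.332)·(2.51) / ((0.00883)·(0.786)) = 120
Qₚ = 120 > Kₚ = 24.4, so the reverse reaction proceeds.

in the reverse direction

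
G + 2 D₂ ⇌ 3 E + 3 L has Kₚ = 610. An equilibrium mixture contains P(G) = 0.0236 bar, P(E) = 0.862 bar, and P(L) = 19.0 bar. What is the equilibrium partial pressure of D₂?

P(D₂) = 17.5 bar

At equilibrium, Kₚ = P(E)³·P(L)³ / (P(G)·P(D₂)²) = 610.
(0.862)³·(19.0)³ / ((0.0236)·(P(D₂))²) = 610
P(D₂)² = 305 ⇒ P(D₂) = 17.5 bar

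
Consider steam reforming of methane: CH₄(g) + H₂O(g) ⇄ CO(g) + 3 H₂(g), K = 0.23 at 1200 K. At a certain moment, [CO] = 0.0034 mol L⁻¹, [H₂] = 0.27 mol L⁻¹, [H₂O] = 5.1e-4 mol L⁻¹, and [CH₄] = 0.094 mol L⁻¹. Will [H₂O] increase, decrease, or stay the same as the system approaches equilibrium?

increase

Q = [CO]·[H₂]³ / ([CH₄]·[H₂O]) = (0.0034)·(0.27)³ / ((0.094)·(5.1e-4)) = 1.4
Q = 1.4 > K = 0.23: net reverse reaction.
H₂O is a reactant, so it increases.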